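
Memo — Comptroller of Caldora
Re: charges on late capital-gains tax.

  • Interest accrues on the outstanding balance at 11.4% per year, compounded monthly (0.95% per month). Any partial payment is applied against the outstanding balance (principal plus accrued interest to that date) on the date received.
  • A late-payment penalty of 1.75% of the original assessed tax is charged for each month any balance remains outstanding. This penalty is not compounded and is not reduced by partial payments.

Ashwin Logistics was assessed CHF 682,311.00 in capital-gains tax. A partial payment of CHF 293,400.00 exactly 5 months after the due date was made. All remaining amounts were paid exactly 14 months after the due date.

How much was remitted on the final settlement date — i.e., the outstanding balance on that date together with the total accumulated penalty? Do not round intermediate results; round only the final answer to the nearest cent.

Balance at month 5: CHF 682,311.0000 × (1 + 0.0095)^5 = CHF 715,342.4360…
After CHF 293,400.00 payment: CHF 715,342.4360… − CHF 293,400.00 = CHF 421,942.4360…
Balance at month 14: CHF 421,942.4360… × (1 + 0.0095)^9 = CHF 459,420.2305…
Penalty: 14 × 1.75% × CHF 682,311.00 = CHF 167,166.20…
Final settlement = outstanding balance + penalty = CHF 459,420.2305… + CHF 167,166.20… = CHF 626,586.43

CHF 626,586.43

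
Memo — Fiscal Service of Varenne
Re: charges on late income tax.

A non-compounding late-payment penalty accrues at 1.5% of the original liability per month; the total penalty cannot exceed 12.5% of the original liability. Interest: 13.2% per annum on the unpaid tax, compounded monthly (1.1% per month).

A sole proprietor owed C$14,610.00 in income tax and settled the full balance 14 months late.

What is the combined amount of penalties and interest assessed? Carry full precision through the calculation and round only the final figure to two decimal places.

Penalty (uncapped): 14 × 1.5% × C$14,610.00 = C$3,068.10; cap = 12.5% × C$14,610.00 = C$1,826.25 → penalty = C$1,826.25
Interest: C$14,610.00 × ((1 + 0.011)^14 − 1) = C$14,610.00 × 0.1655105… = C$2,418.1079…
Penalties + interest = C$1,826.2500 + C$2,418.1079… = C$4,244.36

C$4,244.36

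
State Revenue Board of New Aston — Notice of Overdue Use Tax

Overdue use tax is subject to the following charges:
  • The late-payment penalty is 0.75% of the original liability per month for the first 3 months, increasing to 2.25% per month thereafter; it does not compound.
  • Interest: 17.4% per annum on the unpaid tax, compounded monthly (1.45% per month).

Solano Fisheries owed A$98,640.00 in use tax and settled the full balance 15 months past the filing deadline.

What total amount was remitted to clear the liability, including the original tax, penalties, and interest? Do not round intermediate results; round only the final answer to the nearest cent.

A$151,266.97

Penalty, months 1–3: 3 × 0.75% × A$98,640.00 = A$2,219.40
Penalty, months 4–15: 12 × 2.25% × A$98,640.00 = A$26,632.80
Interest: A$98,640.00 × ((1 + 0.0145)^15 − 1) = A$98,640.00 × 0.2410257… = A$23,774.7737…
Total = A$98,640.00 + A$28,852.2000 + A$23,774.7737… = A$151,266.97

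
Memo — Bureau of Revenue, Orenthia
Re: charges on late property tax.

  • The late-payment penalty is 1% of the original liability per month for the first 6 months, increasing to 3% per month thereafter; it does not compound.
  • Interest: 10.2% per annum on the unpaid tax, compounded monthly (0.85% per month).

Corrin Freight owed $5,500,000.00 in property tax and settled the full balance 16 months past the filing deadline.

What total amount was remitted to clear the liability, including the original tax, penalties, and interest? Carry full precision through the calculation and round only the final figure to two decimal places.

Penalty, months 1–6: 6 × 1% × $5,500,000.00 = $330,000.00
Penalty, months 7–16: 10 × 3% × $5,500,000.00 = $1,650,000.00
Interest: $5,500,000.00 × ((1 + 0.0085)^16 − 1) = $5,500,000.00 × 0.1450236… = $797,629.8406…
Total = $5,500,000.00 + $1,980,000.0000 + $797,629.8406… = $8,277,629.84

$8,277,629.84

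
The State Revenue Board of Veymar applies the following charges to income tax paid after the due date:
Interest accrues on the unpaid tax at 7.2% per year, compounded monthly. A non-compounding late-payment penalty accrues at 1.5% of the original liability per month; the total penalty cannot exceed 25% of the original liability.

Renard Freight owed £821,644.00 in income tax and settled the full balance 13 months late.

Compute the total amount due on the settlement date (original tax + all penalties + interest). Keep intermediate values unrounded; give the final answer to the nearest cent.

Penalty: 13 × 1.5% × £821,644.00 = £160,220.58 (below the 25% cap of £205,411.00)
Interest (7.2%/yr ÷ 12 = 0.6%/month): £821,644.00 × ((1 + 0.006)^13 − 1) = £66,446.9359…
Total = £821,644.00 + £160,220.5800 + £66,446.9359… = £1,048,311.52

£1,048,311.52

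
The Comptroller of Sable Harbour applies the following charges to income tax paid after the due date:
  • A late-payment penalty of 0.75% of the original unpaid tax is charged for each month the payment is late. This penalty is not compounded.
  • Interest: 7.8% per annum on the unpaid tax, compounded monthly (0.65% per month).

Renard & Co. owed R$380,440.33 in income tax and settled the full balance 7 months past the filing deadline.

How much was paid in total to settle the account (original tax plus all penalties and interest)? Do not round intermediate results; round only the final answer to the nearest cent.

R$418,064.71

Late-payment penalty: 7 × 0.75% × R$380,440.33 = R$19,973.12…
Interest: R$380,440.33 × ((1 + 0.0065)^7 − 1) = R$380,440.33 × 0.0463969… = R$17,651.2613…
Total = R$380,440.33 + R$19,973.1173… + R$17,651.2613… = R$418,064.71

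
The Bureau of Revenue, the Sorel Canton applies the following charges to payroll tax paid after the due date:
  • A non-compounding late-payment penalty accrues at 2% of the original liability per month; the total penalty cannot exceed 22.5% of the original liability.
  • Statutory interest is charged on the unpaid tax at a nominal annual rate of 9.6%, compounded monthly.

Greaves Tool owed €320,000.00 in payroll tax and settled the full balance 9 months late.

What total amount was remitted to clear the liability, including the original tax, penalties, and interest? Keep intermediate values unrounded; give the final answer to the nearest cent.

€401,391.21

Penalty: 9 × 2% × €320,000.00 = €57,600.00 (below the 22.5% cap of €72,000.00)
Interest (9.6%/yr ÷ 12 = 0.8%/month): €320,000.00 × ((1 + 0.008)^9 − 1) = €23,791.2090…
Total = €320,000.00 + €57,600.0000 + €23,791.2090… = €401,391.21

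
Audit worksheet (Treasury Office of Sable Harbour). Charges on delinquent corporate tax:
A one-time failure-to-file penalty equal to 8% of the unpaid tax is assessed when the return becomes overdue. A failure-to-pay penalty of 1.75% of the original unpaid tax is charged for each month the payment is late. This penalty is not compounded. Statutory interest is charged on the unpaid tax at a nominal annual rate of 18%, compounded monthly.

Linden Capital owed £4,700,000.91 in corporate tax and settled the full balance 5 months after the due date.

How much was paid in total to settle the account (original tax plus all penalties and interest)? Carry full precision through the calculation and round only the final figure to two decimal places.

Failure-to-file penalty: 8% × £4,700,000.91 = £376,000.07…
Failure-to-pay penalty: 5 × 1.75% × £4,700,000.91 = £411,250.08…
Interest (18%/yr ÷ 12 = 1.5%/month): £4,700,000.91 × ((1 + 0.015)^5 − 1) = £363,234.8886…
Total = £4,700,000.91 + £787,250.1524… + £363,234.8886… = £5,850,485.95

£5,850,485.95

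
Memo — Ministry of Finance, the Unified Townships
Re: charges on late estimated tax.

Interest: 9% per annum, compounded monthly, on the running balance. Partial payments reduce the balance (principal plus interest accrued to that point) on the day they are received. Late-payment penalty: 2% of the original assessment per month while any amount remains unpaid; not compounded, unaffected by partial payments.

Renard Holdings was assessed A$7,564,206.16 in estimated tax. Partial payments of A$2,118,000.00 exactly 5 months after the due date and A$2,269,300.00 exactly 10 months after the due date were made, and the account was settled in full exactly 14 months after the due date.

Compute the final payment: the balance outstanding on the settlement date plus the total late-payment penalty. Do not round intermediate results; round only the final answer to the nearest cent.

A$5,912,852.13

Monthly rate = 9% ÷ 12 = 0.75%
Balance at month 5: A$7,564,206.1600 × (1 + 0.0075)^5 = A$7,852,150.7883…
After A$2,118,000.00 payment: A$7,852,150.7883… − A$2,118,000.00 = A$5,734,150.7883…
Balance at month 10: A$5,734,150.7883… × (1 + 0.0075)^5 = A$5,952,431.1845…
After A$2,269,300.00 payment: A$5,952,431.1845… − A$2,269,300.00 = A$3,683,131.1845…
Balance at month 14: A$3,683,131.1845… × (1 + 0.0075)^4 = A$3,794,874.4037…
Penalty: 14 × 2% × A$7,564,206.16 = A$2,117,977.72…
Final settlement = outstanding balance + penalty = A$3,794,874.4037… + A$2,117,977.72… = A$5,912,852.13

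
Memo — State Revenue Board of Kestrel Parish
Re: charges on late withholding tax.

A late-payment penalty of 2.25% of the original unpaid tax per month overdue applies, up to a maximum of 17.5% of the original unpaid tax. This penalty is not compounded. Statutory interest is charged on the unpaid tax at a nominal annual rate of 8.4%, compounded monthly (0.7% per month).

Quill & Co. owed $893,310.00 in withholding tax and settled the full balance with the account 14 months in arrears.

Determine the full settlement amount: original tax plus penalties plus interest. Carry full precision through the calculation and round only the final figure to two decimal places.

$1,141,280.61

Penalty (uncapped): 14 × 2.25% × $893,310.00 = $281,392.65; cap = 17.5% × $893,310.00 = $156,329.25 → penalty = $156,329.25
Interest: $893,310.00 × ((1 + 0.007)^14 − 1) = $893,310.00 × 0.1025863… = $91,641.3582…
Total = $893,310.00 + $156,329.2500 + $91,641.3582… = $1,141,280.61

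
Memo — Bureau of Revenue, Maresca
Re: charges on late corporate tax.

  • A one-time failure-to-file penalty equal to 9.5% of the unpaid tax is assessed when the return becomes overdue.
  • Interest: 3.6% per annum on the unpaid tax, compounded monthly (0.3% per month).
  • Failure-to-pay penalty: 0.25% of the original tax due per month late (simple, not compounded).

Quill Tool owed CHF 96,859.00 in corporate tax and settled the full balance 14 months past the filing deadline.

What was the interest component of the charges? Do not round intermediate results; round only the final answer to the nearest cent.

Interest: CHF 96,859.00 × ((1 + 0.003)^14 − 1) = CHF 96,859.00 × 0.0428289… = CHF 4,148.3654…

CHF 4,148.37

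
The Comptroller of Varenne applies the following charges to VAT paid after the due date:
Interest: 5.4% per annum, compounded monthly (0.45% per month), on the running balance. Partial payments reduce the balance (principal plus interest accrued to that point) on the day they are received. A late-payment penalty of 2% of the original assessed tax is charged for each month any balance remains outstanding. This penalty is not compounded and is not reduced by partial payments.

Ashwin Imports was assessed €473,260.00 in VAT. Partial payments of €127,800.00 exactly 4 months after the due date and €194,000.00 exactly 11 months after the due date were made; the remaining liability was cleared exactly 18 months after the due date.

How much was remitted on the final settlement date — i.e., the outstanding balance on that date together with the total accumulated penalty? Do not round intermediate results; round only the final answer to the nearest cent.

€347,184.41

Balance at month 4: €473,260.0000 × (1 + 0.0045)^4 = €481,836.3538…
After €127,800.00 payment: €481,836.3538… − €127,800.00 = €354,036.3538…
Balance at month 11: €354,036.3538… × (1 + 0.0045)^7 = €365,340.1871…
After €194,000.00 payment: €365,340.1871… − €194,000.00 = €171,340.1871…
Balance at month 18: €171,340.1871… × (1 + 0.0045)^7 = €176,810.8144…
Penalty: 18 × 2% × €473,260.00 = €170,373.60
Final settlement = outstanding balance + penalty = €176,810.8144… + €170,373.60 = €347,184.41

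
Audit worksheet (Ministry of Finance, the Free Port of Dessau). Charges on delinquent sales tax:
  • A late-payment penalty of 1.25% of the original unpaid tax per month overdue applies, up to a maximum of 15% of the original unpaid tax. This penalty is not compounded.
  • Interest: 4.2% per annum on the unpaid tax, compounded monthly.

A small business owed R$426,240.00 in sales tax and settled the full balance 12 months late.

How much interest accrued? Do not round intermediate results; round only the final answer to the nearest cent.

Interest (4.2%/yr ÷ 12 = 0.35%/month): R$426,240.00 × ((1 + 0.0035)^12 − 1) = R$18,250.7474…

R$18,250.75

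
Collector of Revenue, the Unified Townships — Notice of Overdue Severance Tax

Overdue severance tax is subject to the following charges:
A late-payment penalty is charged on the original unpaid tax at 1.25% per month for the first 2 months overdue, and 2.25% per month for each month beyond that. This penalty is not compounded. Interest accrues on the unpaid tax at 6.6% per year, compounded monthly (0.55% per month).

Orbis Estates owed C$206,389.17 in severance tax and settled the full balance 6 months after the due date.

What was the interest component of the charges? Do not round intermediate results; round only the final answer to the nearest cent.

C$6,905.18

Interest: C$206,389.17 × ((1 + 0.0055)^6 − 1) = C$206,389.17 × 0.0334571… = C$6,905.1813…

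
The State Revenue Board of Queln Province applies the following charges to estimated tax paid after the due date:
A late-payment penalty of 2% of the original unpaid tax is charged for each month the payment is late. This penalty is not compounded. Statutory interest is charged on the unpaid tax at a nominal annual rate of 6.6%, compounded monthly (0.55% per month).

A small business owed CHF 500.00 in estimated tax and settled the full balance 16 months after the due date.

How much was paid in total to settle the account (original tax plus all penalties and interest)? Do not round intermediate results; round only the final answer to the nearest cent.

CHF 705.86

Late-payment penalty = 2% × CHF 500.00 × 16 mo = CHF 160.00
Interest: CHF 500.00 × ((1 + 0.0055)^16 − 1) = CHF 500.00 × 0.0917249… = CHF 45.8624…
Total = CHF 500.00 + CHF 160.0000 + CHF 45.8624… = CHF 705.86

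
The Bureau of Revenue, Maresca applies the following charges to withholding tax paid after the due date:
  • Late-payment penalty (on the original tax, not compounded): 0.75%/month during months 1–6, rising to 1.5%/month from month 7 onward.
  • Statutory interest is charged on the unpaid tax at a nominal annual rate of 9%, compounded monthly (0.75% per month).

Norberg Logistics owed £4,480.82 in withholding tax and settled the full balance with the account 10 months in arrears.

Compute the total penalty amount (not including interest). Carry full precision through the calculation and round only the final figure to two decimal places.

£470.49

Penalty, months 1–6: 6 × 0.75% × £4,480.82 = £201.64…
Penalty, months 7–10: 4 × 1.5% × £4,480.82 = £268.85…
Total penalty = £201.64… + £268.85… = £470.49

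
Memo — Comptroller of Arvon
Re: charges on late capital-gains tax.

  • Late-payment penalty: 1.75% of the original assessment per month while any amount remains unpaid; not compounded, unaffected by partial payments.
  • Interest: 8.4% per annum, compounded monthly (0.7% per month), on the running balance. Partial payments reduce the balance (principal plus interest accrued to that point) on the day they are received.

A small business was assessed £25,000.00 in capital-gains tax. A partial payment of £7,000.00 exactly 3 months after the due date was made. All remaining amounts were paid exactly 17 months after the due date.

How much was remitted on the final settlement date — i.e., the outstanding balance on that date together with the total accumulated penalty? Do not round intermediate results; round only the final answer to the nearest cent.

£27,866.97

Balance at month 3: £25,000.0000 × (1 + 0.007)^3 = £25,528.6836…
After £7,000.00 payment: £25,528.6836… − £7,000.00 = £18,528.6836…
Balance at month 17: £18,528.6836… × (1 + 0.007)^14 = £20,429.4725…
Penalty: 17 × 1.75% × £25,000.00 = £7,437.50
Final settlement = outstanding balance + penalty = £20,429.4725… + £7,437.50 = £27,866.97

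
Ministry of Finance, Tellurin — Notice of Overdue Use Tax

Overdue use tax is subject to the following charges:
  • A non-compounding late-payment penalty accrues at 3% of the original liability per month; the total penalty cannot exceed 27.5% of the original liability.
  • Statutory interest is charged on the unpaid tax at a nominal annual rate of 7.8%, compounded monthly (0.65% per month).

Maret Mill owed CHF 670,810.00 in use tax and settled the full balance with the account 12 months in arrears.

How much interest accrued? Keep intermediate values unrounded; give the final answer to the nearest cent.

CHF 54,234.86

Interest: CHF 670,810.00 × ((1 + 0.0065)^12 − 1) = CHF 670,810.00 × 0.0808498… = CHF 54,234.8613…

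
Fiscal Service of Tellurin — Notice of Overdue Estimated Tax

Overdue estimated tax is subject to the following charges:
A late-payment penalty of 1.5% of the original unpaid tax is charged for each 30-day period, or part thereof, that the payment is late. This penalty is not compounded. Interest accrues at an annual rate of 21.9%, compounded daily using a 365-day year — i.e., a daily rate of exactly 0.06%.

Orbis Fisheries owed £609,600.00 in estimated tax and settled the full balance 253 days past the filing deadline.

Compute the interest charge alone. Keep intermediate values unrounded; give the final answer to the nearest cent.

£99,897.86

Interest: £609,600.00 × ((1 + 0.0006)^253 − 1) = £609,600.00 × 0.16387444… = £99,897.8616…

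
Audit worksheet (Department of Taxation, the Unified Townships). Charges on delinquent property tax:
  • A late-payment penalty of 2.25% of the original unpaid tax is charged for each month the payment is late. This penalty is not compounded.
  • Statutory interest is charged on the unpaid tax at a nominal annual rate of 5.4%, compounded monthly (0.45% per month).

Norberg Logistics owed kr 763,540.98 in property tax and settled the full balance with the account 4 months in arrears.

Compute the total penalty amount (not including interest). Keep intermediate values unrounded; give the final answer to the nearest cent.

kr 68,718.69

Late-payment penalty: 4 × 2.25% × kr 763,540.98 = kr 68,718.69…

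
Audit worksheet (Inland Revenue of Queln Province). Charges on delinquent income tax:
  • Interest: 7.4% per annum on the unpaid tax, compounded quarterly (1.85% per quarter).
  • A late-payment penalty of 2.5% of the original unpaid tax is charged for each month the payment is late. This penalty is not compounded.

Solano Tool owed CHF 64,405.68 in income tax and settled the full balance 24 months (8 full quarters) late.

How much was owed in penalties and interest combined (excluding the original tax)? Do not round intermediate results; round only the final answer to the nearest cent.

CHF 48,816.02

Late-payment penalty = 2.5% × CHF 64,405.68 × 24 mo = CHF 38,643.41…
Interest: CHF 64,405.68 × ((1 + 0.0185)^8 − 1) = CHF 64,405.68 × 0.1579459… = CHF 10,172.6126…
Penalties + interest = CHF 38,643.4080 + CHF 10,172.6126… = CHF 48,816.02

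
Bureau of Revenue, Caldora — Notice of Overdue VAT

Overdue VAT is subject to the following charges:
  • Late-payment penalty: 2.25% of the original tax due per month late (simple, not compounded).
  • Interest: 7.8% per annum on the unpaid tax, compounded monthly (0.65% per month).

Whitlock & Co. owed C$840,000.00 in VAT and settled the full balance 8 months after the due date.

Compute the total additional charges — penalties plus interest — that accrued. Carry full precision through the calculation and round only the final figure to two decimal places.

C$195,886.74

Late-payment penalty: 8 × 2.25% × C$840,000.00 = C$151,200.00
Interest: C$840,000.00 × ((1 + 0.0065)^8 − 1) = C$840,000.00 × 0.0531985… = C$44,686.7439…
Penalties + interest = C$151,200.0000 + C$44,686.7439… = C$195,886.74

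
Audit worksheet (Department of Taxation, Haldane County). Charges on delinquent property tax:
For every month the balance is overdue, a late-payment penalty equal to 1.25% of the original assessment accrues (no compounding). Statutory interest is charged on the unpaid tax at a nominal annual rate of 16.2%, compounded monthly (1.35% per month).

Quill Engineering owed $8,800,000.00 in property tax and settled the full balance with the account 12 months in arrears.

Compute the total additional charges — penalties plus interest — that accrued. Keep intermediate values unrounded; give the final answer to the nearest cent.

$2,856,361.95

Late-payment penalty = 1.25% × $8,800,000.00 × 12 mo = $1,320,000.00
Interest: $8,800,000.00 × ((1 + 0.0135)^12 − 1) = $8,800,000.00 × 0.1745866… = $1,536,361.9458…
Penalties + interest = $1,320,000.0000 + $1,536,361.9458… = $2,856,361.95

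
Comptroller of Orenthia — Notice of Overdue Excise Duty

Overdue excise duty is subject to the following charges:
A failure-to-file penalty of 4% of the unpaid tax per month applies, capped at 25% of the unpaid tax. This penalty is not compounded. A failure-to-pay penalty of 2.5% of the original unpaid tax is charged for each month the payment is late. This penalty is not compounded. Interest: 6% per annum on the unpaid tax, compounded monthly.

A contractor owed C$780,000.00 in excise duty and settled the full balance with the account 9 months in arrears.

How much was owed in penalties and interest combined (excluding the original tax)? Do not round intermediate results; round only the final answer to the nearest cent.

C$406,310.25

Failure-to-file: 9 × 4% × C$780,000.00 = C$280,800.00, capped at 25% × C$780,000.00 = C$195,000.00
Failure-to-pay penalty: 9 × 2.5% × C$780,000.00 = C$175,500.00
Interest (6%/yr ÷ 12 = 0.5%/month): C$780,000.00 × ((1 + 0.005)^9 − 1) = C$35,810.2517…
Penalties + interest = C$370,500.0000 + C$35,810.2517… = C$406,310.25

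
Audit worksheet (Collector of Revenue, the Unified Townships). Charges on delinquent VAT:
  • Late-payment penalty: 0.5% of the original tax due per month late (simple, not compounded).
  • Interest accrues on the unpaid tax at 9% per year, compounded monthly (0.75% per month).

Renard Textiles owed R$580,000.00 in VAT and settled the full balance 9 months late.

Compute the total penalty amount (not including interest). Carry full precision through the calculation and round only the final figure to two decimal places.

Late-payment penalty = 0.5% × R$580,000.00 × 9 mo = R$26,100.00

R$26,100.00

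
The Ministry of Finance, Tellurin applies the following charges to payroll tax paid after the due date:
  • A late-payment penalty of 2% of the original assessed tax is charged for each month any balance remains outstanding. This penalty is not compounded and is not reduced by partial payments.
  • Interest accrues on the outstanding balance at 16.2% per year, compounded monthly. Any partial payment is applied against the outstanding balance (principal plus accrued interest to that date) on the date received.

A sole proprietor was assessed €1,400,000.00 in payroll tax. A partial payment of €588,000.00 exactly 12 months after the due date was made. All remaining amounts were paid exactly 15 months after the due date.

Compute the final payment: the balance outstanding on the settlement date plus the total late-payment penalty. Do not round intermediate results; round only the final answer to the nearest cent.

€1,519,786.48

Monthly rate = 16.2% ÷ 12 = 1.35%
Balance at month 12: €1,400,000.0000 × (1 + 0.0135)^12 = €1,644,421.2187…
After €588,000.00 payment: €1,644,421.2187… − €588,000.00 = €1,056,421.2187…
Balance at month 15: €1,056,421.2187… × (1 + 0.0135)^3 = €1,099,786.4755…
Penalty: 15 × 2% × €1,400,000.00 = €420,000.00
Final settlement = outstanding balance + penalty = €1,099,786.4755… + €420,000.00 = €1,519,786.48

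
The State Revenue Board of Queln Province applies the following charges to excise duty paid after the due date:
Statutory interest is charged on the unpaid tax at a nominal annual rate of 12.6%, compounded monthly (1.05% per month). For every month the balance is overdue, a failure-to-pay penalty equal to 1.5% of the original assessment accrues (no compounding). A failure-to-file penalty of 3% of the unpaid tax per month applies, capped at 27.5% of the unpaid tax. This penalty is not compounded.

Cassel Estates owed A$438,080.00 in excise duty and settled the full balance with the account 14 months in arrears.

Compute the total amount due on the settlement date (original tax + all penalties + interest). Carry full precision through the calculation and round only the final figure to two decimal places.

Failure-to-file: 14 × 3% × A$438,080.00 = A$183,993.60, capped at 27.5% × A$438,080.00 = A$120,472.00
Failure-to-pay penalty = 1.5% × A$438,080.00 × 14 mo = A$91,996.80
Interest: A$438,080.00 × ((1 + 0.0105)^14 − 1) = A$438,080.00 × 0.1574666… = A$68,982.9472…
Total = A$438,080.00 + A$212,468.8000 + A$68,982.9472… = A$719,531.75

A$719,531.75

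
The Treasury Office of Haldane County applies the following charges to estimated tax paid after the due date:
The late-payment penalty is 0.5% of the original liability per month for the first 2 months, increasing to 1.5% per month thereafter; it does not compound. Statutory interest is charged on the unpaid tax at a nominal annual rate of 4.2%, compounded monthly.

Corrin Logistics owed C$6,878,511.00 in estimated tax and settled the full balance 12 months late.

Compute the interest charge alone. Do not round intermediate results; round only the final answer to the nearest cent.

C$294,524.13

Interest (4.2%/yr ÷ 12 = 0.35%/month): C$6,878,511.00 × ((1 + 0.0035)^12 − 1) = C$294,524.1335…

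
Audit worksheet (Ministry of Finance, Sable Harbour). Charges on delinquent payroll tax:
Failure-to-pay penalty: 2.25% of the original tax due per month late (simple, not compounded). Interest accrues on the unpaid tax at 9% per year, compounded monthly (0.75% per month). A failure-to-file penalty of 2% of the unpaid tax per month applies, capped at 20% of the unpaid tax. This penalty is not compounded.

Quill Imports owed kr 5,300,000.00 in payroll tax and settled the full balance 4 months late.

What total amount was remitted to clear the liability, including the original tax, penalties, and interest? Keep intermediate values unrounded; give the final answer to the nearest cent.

Failure-to-file: 4 × 2% × kr 5,300,000.00 = kr 424,000.00 (under the 20% cap)
Failure-to-pay penalty = 2.25% × kr 5,300,000.00 × 4 mo = kr 477,000.00
Interest: kr 5,300,000.00 × ((1 + 0.0075)^4 − 1) = kr 5,300,000.00 × 0.0303392… = kr 160,797.7105…
Total = kr 5,300,000.00 + kr 901,000.0000 + kr 160,797.7105… = kr 6,361,797.71

kr 6,361,797.71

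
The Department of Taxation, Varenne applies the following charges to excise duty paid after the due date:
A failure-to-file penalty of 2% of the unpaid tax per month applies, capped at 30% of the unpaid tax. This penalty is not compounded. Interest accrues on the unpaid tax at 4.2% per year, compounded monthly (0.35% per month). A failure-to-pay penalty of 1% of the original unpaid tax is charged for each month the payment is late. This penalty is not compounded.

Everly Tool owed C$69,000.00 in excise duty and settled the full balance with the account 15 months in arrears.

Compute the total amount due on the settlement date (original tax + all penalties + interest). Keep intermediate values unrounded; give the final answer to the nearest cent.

Failure-to-file: 15 × 2% × C$69,000.00 = C$20,700.00, capped at 30% × C$69,000.00 = C$20,700.00
Failure-to-pay penalty: 15 × 1% × C$69,000.00 = C$10,350.00
Interest: C$69,000.00 × ((1 + 0.0035)^15 − 1) = C$69,000.00 × 0.0538060… = C$3,712.6116…
Total = C$69,000.00 + C$31,050.0000 + C$3,712.6116… = C$103,762.61

C$103,762.61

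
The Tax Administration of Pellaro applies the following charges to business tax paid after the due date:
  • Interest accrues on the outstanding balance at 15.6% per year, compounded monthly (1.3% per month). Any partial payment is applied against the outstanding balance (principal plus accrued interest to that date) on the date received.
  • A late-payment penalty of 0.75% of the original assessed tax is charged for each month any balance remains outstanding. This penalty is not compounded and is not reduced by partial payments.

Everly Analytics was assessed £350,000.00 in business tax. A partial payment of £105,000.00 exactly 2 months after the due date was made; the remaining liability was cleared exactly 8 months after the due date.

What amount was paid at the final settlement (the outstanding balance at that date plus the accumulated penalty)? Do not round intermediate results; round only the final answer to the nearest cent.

Balance at month 2: £350,000.0000 × (1 + 0.013)^2 = £359,159.1500
After £105,000.00 payment: £359,159.1500 − £105,000.00 = £254,159.1500
Balance at month 8: £254,159.1500 × (1 + 0.013)^6 = £274,639.1344…
Penalty: 8 × 0.75% × £350,000.00 = £21,000.00
Final settlement = outstanding balance + penalty = £274,639.1344… + £21,000.00 = £295,639.13

£295,639.13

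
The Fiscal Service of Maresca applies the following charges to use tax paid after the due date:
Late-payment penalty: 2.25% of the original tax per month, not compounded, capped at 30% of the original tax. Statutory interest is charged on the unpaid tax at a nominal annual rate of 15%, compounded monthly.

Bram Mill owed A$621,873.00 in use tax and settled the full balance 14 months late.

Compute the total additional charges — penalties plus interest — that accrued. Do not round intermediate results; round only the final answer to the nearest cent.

A$304,689.63

Penalty (uncapped): 14 × 2.25% × A$621,873.00 = A$195,890.00…; cap = 30% × A$621,873.00 = A$186,561.90 → penalty = A$186,561.90
Interest (15%/yr ÷ 12 = 1.25%/month): A$621,873.00 × ((1 + 0.0125)^14 − 1) = A$118,127.7294…
Penalties + interest = A$186,561.9000 + A$118,127.7294… = A$304,689.63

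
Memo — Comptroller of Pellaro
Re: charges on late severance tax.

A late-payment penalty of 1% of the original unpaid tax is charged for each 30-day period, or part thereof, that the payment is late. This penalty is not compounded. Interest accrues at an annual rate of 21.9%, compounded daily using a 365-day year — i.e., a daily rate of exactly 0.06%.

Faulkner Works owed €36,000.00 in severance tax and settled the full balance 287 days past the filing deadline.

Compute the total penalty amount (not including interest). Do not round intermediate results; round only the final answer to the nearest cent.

€3,600.00

Penalty periods: ⌈287/30⌉ = 10; penalty = 10 × 1% × €36,000.00 = €3,600.00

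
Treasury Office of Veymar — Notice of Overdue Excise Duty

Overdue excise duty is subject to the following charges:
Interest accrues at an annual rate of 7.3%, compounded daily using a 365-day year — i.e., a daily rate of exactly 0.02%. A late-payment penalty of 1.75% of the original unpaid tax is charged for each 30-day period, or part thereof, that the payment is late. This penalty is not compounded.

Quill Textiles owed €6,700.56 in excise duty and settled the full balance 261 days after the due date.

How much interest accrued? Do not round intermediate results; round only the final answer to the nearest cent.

Interest: €6,700.56 × ((1 + 0.0002)^261 − 1) = €6,700.56 × 0.05358094… = €359.0223…

€359.02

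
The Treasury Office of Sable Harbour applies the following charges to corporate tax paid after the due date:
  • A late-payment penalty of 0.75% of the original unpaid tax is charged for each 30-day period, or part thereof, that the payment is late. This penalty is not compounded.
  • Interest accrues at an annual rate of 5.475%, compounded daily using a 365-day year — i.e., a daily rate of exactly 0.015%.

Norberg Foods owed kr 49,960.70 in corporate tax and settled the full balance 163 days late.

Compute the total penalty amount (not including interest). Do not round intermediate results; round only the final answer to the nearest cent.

kr 2,248.23

Penalty periods: ⌈163/30⌉ = 6; penalty = 6 × 0.75% × kr 49,960.70 = kr 2,248.23…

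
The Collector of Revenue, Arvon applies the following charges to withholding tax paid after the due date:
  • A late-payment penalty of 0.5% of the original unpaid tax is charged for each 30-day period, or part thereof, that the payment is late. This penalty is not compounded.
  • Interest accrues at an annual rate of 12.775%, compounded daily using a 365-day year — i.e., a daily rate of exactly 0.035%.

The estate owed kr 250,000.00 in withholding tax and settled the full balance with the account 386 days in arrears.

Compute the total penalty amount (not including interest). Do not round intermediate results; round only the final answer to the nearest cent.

Penalty periods: ⌈386/30⌉ = 13; penalty = 13 × 0.5% × kr 250,000.00 = kr 16,250.00

kr 16,250.00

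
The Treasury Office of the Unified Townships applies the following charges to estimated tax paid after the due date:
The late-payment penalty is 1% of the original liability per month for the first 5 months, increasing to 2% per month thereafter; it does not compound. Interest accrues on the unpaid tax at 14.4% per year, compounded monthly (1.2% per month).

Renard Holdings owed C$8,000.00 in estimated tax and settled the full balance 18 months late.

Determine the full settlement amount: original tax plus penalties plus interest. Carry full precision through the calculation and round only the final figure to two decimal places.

C$12,396.06

Penalty, months 1–5: 5 × 1% × C$8,000.00 = C$400.00
Penalty, months 6–18: 13 × 2% × C$8,000.00 = C$2,080.00
Interest: C$8,000.00 × ((1 + 0.012)^18 − 1) = C$8,000.00 × 0.2395077… = C$1,916.0615…
Total = C$8,000.00 + C$2,480.0000 + C$1,916.0615… = C$12,396.06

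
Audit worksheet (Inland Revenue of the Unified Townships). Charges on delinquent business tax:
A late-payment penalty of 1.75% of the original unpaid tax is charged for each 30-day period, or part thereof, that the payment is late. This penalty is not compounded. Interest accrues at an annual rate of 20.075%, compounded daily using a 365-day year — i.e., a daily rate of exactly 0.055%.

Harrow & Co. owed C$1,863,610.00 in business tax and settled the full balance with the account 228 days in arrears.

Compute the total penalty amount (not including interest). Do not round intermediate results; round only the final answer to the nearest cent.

Penalty periods: ⌈228/30⌉ = 8; penalty = 8 × 1.75% × C$1,863,610.00 = C$260,905.40

C$260,905.40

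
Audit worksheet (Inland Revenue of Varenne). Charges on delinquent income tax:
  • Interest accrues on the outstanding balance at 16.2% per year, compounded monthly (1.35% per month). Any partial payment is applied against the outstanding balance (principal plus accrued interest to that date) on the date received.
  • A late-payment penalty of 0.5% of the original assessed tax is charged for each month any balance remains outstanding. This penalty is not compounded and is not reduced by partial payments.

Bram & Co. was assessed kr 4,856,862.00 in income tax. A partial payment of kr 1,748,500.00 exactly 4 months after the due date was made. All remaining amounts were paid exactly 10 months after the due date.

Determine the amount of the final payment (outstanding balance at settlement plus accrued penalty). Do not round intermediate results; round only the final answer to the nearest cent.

kr 3,901,686.83

Balance at month 4: kr 4,856,862.0000 × (1 + 0.0135)^4 = kr 5,124,491.4867…
After kr 1,748,500.00 payment: kr 5,124,491.4867… − kr 1,748,500.00 = kr 3,375,991.4867…
Balance at month 10: kr 3,375,991.4867… × (1 + 0.0135)^6 = kr 3,658,843.7291…
Penalty: 10 × 0.5% × kr 4,856,862.00 = kr 242,843.10
Final settlement = outstanding balance + penalty = kr 3,658,843.7291… + kr 242,843.10 = kr 3,901,686.83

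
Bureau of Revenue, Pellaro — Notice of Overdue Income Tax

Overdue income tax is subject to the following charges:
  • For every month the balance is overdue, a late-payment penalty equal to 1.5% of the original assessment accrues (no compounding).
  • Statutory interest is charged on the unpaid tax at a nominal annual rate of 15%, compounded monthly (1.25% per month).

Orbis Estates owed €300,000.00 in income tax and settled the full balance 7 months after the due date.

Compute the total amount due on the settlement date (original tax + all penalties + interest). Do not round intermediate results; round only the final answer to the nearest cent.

Late-payment penalty = 1.5% × €300,000.00 × 7 mo = €31,500.00
Interest: €300,000.00 × ((1 + 0.0125)^7 − 1) = €300,000.00 × 0.0908505… = €27,255.1411…
Total = €300,000.00 + €31,500.0000 + €27,255.1411… = €358,755.14

€358,755.14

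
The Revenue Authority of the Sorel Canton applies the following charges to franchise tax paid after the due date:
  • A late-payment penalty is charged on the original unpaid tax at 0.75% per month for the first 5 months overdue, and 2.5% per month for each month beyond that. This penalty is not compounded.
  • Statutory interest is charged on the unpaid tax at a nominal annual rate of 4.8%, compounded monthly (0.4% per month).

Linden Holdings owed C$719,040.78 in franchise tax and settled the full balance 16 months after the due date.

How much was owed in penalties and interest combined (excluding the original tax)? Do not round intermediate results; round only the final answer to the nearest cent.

Penalty, months 1–5: 5 × 0.75% × C$719,040.78 = C$26,964.03…
Penalty, months 6–16: 11 × 2.5% × C$719,040.78 = C$197,736.21…
Interest: C$719,040.78 × ((1 + 0.004)^16 − 1) = C$719,040.78 × 0.0659563… = C$47,425.2769…
Penalties + interest = C$224,700.2438… + C$47,425.2769… = C$272,125.52

C$272,125.52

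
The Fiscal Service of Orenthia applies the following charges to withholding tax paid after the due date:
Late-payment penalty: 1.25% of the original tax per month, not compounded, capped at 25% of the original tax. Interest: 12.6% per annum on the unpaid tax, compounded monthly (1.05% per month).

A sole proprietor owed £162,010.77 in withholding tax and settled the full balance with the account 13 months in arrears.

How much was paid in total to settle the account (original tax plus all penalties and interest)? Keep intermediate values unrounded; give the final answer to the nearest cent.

£211,900.28

Penalty: 13 × 1.25% × £162,010.77 = £26,326.75… (below the 25% cap of £40,502.69…)
Interest: £162,010.77 × ((1 + 0.0105)^13 − 1) = £162,010.77 × 0.1454394… = £23,562.7554…
Total = £162,010.77 + £26,326.7501… + £23,562.7554… = £211,900.28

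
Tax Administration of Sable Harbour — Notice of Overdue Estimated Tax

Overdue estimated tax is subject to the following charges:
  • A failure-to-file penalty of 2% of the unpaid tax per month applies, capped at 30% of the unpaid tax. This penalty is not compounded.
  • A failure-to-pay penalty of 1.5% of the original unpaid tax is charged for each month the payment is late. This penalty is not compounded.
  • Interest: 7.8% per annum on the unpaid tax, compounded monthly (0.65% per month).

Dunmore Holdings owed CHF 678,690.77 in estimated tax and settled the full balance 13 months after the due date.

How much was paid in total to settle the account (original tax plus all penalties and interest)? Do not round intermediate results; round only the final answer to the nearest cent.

CHF 1,047,135.25

Failure-to-file: 13 × 2% × CHF 678,690.77 = CHF 176,459.60… (under the 30% cap)
Failure-to-pay penalty = 1.5% × CHF 678,690.77 × 13 mo = CHF 132,344.70…
Interest: CHF 678,690.77 × ((1 + 0.0065)^13 − 1) = CHF 678,690.77 × 0.0878753… = CHF 59,640.1782…
Total = CHF 678,690.77 + CHF 308,804.3004… + CHF 59,640.1782… = CHF 1,047,135.25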